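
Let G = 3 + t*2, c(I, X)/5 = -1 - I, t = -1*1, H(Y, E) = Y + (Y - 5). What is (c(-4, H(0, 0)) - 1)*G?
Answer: 14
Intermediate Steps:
H(Y, E) = -5 + 2*Y (H(Y, E) = Y + (-5 + Y) = -5 + 2*Y)
t = -1
c(I, X) = -5 - 5*I (c(I, X) = 5*(-1 - I) = -5 - 5*I)
G = 1 (G = 3 - 1*2 = 3 - 2 = 1)
(c(-4, H(0, 0)) - 1)*G = ((-5 - 5*(-4)) - 1)*1 = ((-5 + 20) - 1)*1 = (15 - 1)*1 = 14*1 = 14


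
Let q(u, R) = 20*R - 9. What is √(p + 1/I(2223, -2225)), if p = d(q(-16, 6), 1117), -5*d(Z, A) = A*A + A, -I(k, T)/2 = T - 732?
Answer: I*√218387421738030/29570 ≈ 499.76*I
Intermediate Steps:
q(u, R) = -9 + 20*R
I(k, T) = 1464 - 2*T (I(k, T) = -2*(T - 732) = -2*(-732 + T) = 1464 - 2*T)
d(Z, A) = -A/5 - A²/5 (d(Z, A) = -(A*A + A)/5 = -(A² + A)/5 = -(A + A²)/5 = -A/5 - A²/5)
p = -1248806/5 (p = -⅕*1117*(1 + 1117) = -⅕*1117*1118 = -1248806/5 ≈ -2.4976e+5)
√(p + 1/I(2223, -2225)) = √(-1248806/5 + 1/(1464 - 2*(-2225))) = √(-1248806/5 + 1/(1464 + 4450)) = √(-1248806/5 + 1/5914) = √(-7385438679/29570) = I*√218387421738030/29570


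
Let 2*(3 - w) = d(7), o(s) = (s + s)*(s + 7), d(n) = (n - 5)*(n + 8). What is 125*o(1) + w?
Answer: 1988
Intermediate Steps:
d(n) = (-5 + n)*(8 + n)
o(s) = 2*s*(7 + s) (o(s) = (2*s)*(7 + s) = 2*s*(7 + s))
w = -12 (w = 3 - (-40 + 7² + 3*7)/2 = 3 - (-40 + 49 + 21)/2 = 3 - ½*30 = 3 - 15 = -12)
125*o(1) + w = 125*(2*1*(7 + 1)) - 12 = 125*(2*1*8) - 12 = 125*16 - 12 = 2000 - 12 = 1988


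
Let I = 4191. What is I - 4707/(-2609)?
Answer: 10939026/2609 ≈ 4192.8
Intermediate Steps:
I - 4707/(-2609) = 4191 - 4707/(-2609) = 4191 - 4707*(-1/2609) = 4191 + 4707/2609 = 10939026/2609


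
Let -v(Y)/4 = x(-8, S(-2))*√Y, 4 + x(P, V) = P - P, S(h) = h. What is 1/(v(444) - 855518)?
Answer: -427759/365955467330 - 8*√111/182977733665 ≈ -1.1693e-6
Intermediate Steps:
x(P, V) = -4 (x(P, V) = -4 + (P - P) = -4 + 0 = -4)
v(Y) = 16*√Y (v(Y) = -(-16)*√Y = 16*√Y)
1/(v(444) - 855518) = 1/(16*√444 - 855518) = 1/(16*(2*√111) - 855518) = 1/(32*√111 - 855518) = 1/(-855518 + 32*√111)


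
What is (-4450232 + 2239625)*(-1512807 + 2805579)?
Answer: -2857810832604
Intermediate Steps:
(-4450232 + 2239625)*(-1512807 + 2805579) = -2210607*1292772 = -2857810832604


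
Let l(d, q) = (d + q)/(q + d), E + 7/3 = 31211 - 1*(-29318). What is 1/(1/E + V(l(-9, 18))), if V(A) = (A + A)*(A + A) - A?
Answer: 181580/544743 ≈ 0.33333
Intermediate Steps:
E = 181580/3 (E = -7/3 + (31211 - 1*(-29318)) = -7/3 + (31211 + 29318) = -7/3 + 60529 = 181580/3 ≈ 60527.)
l(d, q) = 1 (l(d, q) = (d + q)/(d + q) = 1)
V(A) = -A + 4*A**2 (V(A) = (2*A)*(2*A) - A = 4*A**2 - A = -A + 4*A**2)
1/(1/E + V(l(-9, 18))) = 1/(1/(181580/3) + 1*(-1 + 4*1)) = 1/(3/181580 + 1*(-1 + 4)) = 1/(3/181580 + 1*3) = 1/(3/181580 + 3) = 1/(544743/181580) = 181580/544743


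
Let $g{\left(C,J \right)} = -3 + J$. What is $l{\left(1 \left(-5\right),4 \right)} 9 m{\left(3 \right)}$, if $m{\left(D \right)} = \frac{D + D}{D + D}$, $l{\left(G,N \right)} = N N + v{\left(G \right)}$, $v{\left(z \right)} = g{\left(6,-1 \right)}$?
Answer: $108$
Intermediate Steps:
$v{\left(z \right)} = -4$ ($v{\left(z \right)} = -3 - 1 = -4$)
$l{\left(G,N \right)} = -4 + N^{2}$ ($l{\left(G,N \right)} = N N - 4 = N^{2} - 4 = -4 + N^{2}$)
$m{\left(D \right)} = 1$ ($m{\left(D \right)} = \frac{2 D}{2 D} = 2 D \frac{1}{2 D} = 1$)
$l{\left(1 \left(-5\right),4 \right)} 9 m{\left(3 \right)} = \left(-4 + 4^{2}\right) 9 \cdot 1 = \left(-4 + 16\right) 9 \cdot 1 = 12 \cdot 9 \cdot 1 = 108 \cdot 1 = 108$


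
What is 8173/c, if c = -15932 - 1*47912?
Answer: -743/5804 ≈ -0.12802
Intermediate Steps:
c = -63844 (c = -15932 - 47912 = -63844)
8173/c = 8173/(-63844) = 8173*(-1/63844) = -743/5804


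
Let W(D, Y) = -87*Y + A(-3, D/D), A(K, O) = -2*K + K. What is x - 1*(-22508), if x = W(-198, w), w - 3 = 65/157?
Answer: 3487595/157 ≈ 22214.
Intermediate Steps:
A(K, O) = -K
w = 536/157 (w = 3 + 65/157 = 536/157 ≈ 3.4140)
W(D, Y) = 3 - 87*Y (W(D, Y) = -87*Y - 1*(-3) = -87*Y + 3 = 3 - 87*Y)
x = -46161/157 (x = 3 - 87*536/157 = 3 - 46632/157 = -46161/157 ≈ -294.02)
x - 1*(-22508) = -46161/157 - 1*(-22508) = -46161/157 + 22508 = 3487595/157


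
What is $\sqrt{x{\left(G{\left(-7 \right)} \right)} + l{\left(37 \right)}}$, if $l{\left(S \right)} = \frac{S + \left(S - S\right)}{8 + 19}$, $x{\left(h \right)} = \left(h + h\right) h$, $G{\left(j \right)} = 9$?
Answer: $\frac{\sqrt{13233}}{9} \approx 12.782$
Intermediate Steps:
$x{\left(h \right)} = 2 h^{2}$ ($x{\left(h \right)} = 2 h h = 2 h^{2}$)
$l{\left(S \right)} = \frac{S}{27}$ ($l{\left(S \right)} = \frac{S + 0}{27} = S \frac{1}{27} = \frac{S}{27}$)
$\sqrt{x{\left(G{\left(-7 \right)} \right)} + l{\left(37 \right)}} = \sqrt{2 \cdot 9^{2} + \frac{1}{27} \cdot 37} = \sqrt{2 \cdot 81 + \frac{37}{27}} = \sqrt{162 + \frac{37}{27}} = \sqrt{\frac{4411}{27}} = \frac{\sqrt{13233}}{9}$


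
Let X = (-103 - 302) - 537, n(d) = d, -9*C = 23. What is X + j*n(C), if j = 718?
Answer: -24992/9 ≈ -2776.9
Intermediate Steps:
C = -23/9 (C = -⅑*23 = -23/9 ≈ -2.5556)
X = -942 (X = -405 - 537 = -942)
X + j*n(C) = -942 + 718*(-23/9) = -942 - 16514/9 = -24992/9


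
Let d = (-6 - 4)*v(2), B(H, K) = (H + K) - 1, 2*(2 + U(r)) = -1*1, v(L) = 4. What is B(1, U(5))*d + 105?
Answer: 205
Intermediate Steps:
U(r) = -5/2 (U(r) = -2 + (-1*1)/2 = -2 + (½)*(-1) = -2 - ½ = -5/2)
B(H, K) = -1 + H + K
d = -40 (d = (-6 - 4)*4 = -10*4 = -40)
B(1, U(5))*d + 105 = (-1 + 1 - 5/2)*(-40) + 105 = -5/2*(-40) + 105 = 100 + 105 = 205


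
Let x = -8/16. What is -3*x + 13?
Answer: 29/2 ≈ 14.500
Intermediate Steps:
x = -1/2 (x = -8*1/16 = -1/2 ≈ -0.50000)
-3*x + 13 = -3*(-1/2) + 13 = 3/2 + 13 = 29/2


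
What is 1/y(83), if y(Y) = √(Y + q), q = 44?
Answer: √127/127 ≈ 0.088736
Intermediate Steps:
y(Y) = √(44 + Y) (y(Y) = √(Y + 44) = √(44 + Y))
1/y(83) = 1/(√(44 + 83)) = 1/(√127) = √127/127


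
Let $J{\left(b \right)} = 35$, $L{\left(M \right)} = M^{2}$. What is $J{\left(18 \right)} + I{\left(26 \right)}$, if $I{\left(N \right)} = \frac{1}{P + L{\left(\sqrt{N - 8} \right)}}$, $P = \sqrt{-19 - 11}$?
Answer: $\frac{2068}{59} - \frac{i \sqrt{30}}{354} \approx 35.051 - 0.015472 i$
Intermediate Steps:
$P = i \sqrt{30}$ ($P = \sqrt{-19 - 11} = \sqrt{-30} = i \sqrt{30} \approx 5.4772 i$)
$I{\left(N \right)} = \frac{1}{-8 + N + i \sqrt{30}}$ ($I{\left(N \right)} = \frac{1}{i \sqrt{30} + \left(\sqrt{N - 8}\right)^{2}} = \frac{1}{i \sqrt{30} + \left(\sqrt{-8 + N}\right)^{2}} = \frac{1}{i \sqrt{30} + \left(-8 + N\right)} = \frac{1}{-8 + N + i \sqrt{30}}$)
$J{\left(18 \right)} + I{\left(26 \right)} = 35 + \frac{1}{-8 + 26 + i \sqrt{30}} = 35 + \frac{1}{18 + i \sqrt{30}}$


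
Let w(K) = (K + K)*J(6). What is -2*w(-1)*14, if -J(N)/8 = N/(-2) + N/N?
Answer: 896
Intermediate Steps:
J(N) = -8 + 4*N (J(N) = -8*(N/(-2) + N/N) = -8*(N*(-1/2) + 1) = -8*(-N/2 + 1) = -8*(1 - N/2) = -8 + 4*N)
w(K) = 32*K (w(K) = (K + K)*(-8 + 4*6) = (2*K)*(-8 + 24) = (2*K)*16 = 32*K)
-2*w(-1)*14 = -64*(-1)*14 = -2*(-32)*14 = 64*14 = 896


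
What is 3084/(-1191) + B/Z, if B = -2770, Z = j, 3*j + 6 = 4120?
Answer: -3764131/816629 ≈ -4.6094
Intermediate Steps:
j = 4114/3 (j = -2 + (⅓)*4120 = -2 + 4120/3 = 4114/3 ≈ 1371.3)
Z = 4114/3 ≈ 1371.3
3084/(-1191) + B/Z = 3084/(-1191) - 2770/4114/3 = 3084*(-1/1191) - 2770*3/4114 = -1028/397 - 4155/2057 = -3764131/816629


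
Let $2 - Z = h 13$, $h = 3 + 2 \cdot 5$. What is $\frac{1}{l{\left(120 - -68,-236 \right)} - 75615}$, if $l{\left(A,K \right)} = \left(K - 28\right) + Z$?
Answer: $- \frac{1}{76046} \approx -1.315 \cdot 10^{-5}$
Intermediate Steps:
$h = 13$ ($h = 3 + 10 = 13$)
$Z = -167$ ($Z = 2 - 13 \cdot 13 = 2 - 169 = -167$)
$l{\left(A,K \right)} = -195 + K$ ($l{\left(A,K \right)} = \left(K - 28\right) - 167 = \left(-28 + K\right) - 167 = -195 + K$)
$\frac{1}{l{\left(120 - -68,-236 \right)} - 75615} = \frac{1}{\left(-195 - 236\right) - 75615} = \frac{1}{-431 - 75615} = \frac{1}{-76046} = - \frac{1}{76046}$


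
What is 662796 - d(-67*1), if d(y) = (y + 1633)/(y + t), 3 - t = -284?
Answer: 72906777/110 ≈ 6.6279e+5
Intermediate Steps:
t = 287 (t = 3 - 1*(-284) = 3 + 284 = 287)
d(y) = (1633 + y)/(287 + y) (d(y) = (y + 1633)/(y + 287) = (1633 + y)/(287 + y))
662796 - d(-67*1) = 662796 - (1633 - 67*1)/(287 - 67*1) = 662796 - (1633 - 67)/(287 - 67) = 662796 - 1566/220 = 662796 - 1*783/110 = 662796 - 783/110 = 72906777/110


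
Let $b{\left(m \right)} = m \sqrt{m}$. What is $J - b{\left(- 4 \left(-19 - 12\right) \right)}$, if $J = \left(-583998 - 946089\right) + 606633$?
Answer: $-923454 - 248 \sqrt{31} \approx -9.2484 \cdot 10^{5}$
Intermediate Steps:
$b{\left(m \right)} = m^{\frac{3}{2}}$
$J = -923454$ ($J = -1530087 + 606633 = -923454$)
$J - b{\left(- 4 \left(-19 - 12\right) \right)} = -923454 - \left(- 4 \left(-19 - 12\right)\right)^{\frac{3}{2}} = -923454 - \left(\left(-4\right) \left(-31\right)\right)^{\frac{3}{2}} = -923454 - 124^{\frac{3}{2}} = -923454 - 248 \sqrt{31}$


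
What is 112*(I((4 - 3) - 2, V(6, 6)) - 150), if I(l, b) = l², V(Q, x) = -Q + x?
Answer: -16688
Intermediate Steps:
V(Q, x) = x - Q
112*(I((4 - 3) - 2, V(6, 6)) - 150) = 112*(((4 - 3) - 2)² - 150) = 112*((1 - 2)² - 150) = 112*((-1)² - 150) = 112*(1 - 150) = 112*(-149) = -16688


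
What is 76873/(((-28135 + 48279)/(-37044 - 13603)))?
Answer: -3893386831/20144 ≈ -1.9328e+5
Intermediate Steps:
76873/(((-28135 + 48279)/(-37044 - 13603))) = 76873/((20144/(-50647))) = 76873/((20144*(-1/50647))) = 76873/(-20144/50647) = 76873*(-50647/20144) = -3893386831/20144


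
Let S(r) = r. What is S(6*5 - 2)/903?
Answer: 4/129 ≈ 0.031008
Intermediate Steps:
S(6*5 - 2)/903 = (6*5 - 2)/903 = (30 - 2)*(1/903) = 28*(1/903) = 4/129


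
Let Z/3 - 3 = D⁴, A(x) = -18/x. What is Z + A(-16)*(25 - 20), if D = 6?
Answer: 31221/8 ≈ 3902.6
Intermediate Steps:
Z = 3897 (Z = 9 + 3*6⁴ = 9 + 3*1296 = 9 + 3888 = 3897)
Z + A(-16)*(25 - 20) = 3897 + (-18/(-16))*(25 - 20) = 3897 - 18*(-1/16)*5 = 3897 + (9/8)*5 = 3897 + 45/8 = 31221/8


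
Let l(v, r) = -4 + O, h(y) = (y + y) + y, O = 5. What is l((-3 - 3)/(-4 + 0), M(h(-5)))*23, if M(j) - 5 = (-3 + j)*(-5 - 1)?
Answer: 23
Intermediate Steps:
h(y) = 3*y (h(y) = 2*y + y = 3*y)
M(j) = 23 - 6*j (M(j) = 5 + (-3 + j)*(-5 - 1) = 5 + (-3 + j)*(-6) = 5 + (18 - 6*j) = 23 - 6*j)
l(v, r) = 1 (l(v, r) = -4 + 5 = 1)
l((-3 - 3)/(-4 + 0), M(h(-5)))*23 = 1*23 = 23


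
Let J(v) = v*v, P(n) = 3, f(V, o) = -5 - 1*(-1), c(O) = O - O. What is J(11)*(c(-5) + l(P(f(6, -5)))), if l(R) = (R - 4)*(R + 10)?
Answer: -1573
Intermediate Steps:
c(O) = 0
f(V, o) = -4 (f(V, o) = -5 + 1 = -4)
l(R) = (-4 + R)*(10 + R)
J(v) = v**2
J(11)*(c(-5) + l(P(f(6, -5)))) = 11**2*(0 + (-40 + 3**2 + 6*3)) = 121*(0 + (-40 + 9 + 18)) = 121*(0 - 13) = 121*(-13) = -1573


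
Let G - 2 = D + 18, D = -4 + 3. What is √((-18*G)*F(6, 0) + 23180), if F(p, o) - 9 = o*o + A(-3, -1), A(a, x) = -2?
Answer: √20786 ≈ 144.17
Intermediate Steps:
D = -1
G = 19 (G = 2 + (-1 + 18) = 2 + 17 = 19)
F(p, o) = 7 + o² (F(p, o) = 9 + (o*o - 2) = 9 + (o² - 2) = 9 + (-2 + o²) = 7 + o²)
√((-18*G)*F(6, 0) + 23180) = √((-18*19)*(7 + 0²) + 23180) = √(-342*(7 + 0) + 23180) = √(-342*7 + 23180) = √(-2394 + 23180) = √20786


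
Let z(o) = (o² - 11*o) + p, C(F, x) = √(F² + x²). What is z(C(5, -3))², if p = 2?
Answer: 5410 - 792*√34 ≈ 791.89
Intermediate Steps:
z(o) = 2 + o² - 11*o (z(o) = (o² - 11*o) + 2 = 2 + o² - 11*o)
z(C(5, -3))² = (2 + (√(5² + (-3)²))² - 11*√(5² + (-3)²))² = (2 + (√(25 + 9))² - 11*√(25 + 9))² = (2 + (√34)² - 11*√34)² = (2 + 34 - 11*√34)² = (36 - 11*√34)²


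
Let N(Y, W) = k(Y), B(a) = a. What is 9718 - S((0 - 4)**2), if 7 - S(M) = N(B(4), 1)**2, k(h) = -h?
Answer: 9727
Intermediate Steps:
N(Y, W) = -Y
S(M) = -9 (S(M) = 7 - (-1*4)**2 = 7 - 1*(-4)**2 = 7 - 1*16 = 7 - 16 = -9)
9718 - S((0 - 4)**2) = 9718 - 1*(-9) = 9718 + 9 = 9727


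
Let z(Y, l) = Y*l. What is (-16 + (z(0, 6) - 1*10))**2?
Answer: 676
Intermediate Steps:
(-16 + (z(0, 6) - 1*10))**2 = (-16 + (0*6 - 1*10))**2 = (-16 + (0 - 10))**2 = (-16 - 10)**2 = (-26)**2 = 676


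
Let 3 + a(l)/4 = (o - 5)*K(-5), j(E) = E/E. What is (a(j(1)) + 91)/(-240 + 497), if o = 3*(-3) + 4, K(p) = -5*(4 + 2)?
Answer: 1279/257 ≈ 4.9767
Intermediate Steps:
j(E) = 1
K(p) = -30 (K(p) = -5*6 = -30)
o = -5 (o = -9 + 4 = -5)
a(l) = 1188 (a(l) = -12 + 4*((-5 - 5)*(-30)) = -12 + 4*(-10*(-30)) = -12 + 4*300 = -12 + 1200 = 1188)
(a(j(1)) + 91)/(-240 + 497) = (1188 + 91)/(-240 + 497) = 1279/257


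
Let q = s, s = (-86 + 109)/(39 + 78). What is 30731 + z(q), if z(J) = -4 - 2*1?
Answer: 30725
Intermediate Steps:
s = 23/117 ≈ 0.19658
q = 23/117 ≈ 0.19658
z(J) = -6 (z(J) = -4 - 2 = -6)
30731 + z(q) = 30731 - 6 = 30725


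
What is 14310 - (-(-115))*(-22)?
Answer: 16840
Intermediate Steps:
14310 - (-(-115))*(-22) = 14310 - (-23*(-5))*(-22) = 14310 - 115*(-22) = 14310 - 1*(-2530) = 14310 + 2530 = 16840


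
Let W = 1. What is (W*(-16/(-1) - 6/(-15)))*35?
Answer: 574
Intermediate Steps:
(W*(-16/(-1) - 6/(-15)))*35 = (1*(-16/(-1) - 6/(-15)))*35 = (1*(-16*(-1) - 6*(-1/15)))*35 = (1*(16 + ⅖))*35 = (1*(82/5))*35 = (82/5)*35 = 574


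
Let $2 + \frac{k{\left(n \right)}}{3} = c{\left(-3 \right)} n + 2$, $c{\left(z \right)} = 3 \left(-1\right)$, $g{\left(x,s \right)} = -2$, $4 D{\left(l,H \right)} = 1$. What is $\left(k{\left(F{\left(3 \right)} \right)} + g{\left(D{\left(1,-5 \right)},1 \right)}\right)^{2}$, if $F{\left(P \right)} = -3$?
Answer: $625$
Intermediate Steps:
$D{\left(l,H \right)} = \frac{1}{4}$ ($D{\left(l,H \right)} = \frac{1}{4} \cdot 1 = \frac{1}{4}$)
$c{\left(z \right)} = -3$
$k{\left(n \right)} = - 9 n$ ($k{\left(n \right)} = -6 + 3 \left(- 3 n + 2\right) = -6 + 3 \left(2 - 3 n\right) = -6 - \left(-6 + 9 n\right) = - 9 n$)
$\left(k{\left(F{\left(3 \right)} \right)} + g{\left(D{\left(1,-5 \right)},1 \right)}\right)^{2} = \left(\left(-9\right) \left(-3\right) - 2\right)^{2} = \left(27 - 2\right)^{2} = 25^{2} = 625$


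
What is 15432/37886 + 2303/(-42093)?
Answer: 281163859/797367699 ≈ 0.35261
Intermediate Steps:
15432/37886 + 2303/(-42093) = 15432*(1/37886) + 2303*(-1/42093) = 7716/18943 - 2303/42093 = 281163859/797367699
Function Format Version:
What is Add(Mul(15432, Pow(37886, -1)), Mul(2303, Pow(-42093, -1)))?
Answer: Rational(281163859, 797367699) ≈ 0.35261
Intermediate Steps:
Add(Mul(15432, Pow(37886, -1)), Mul(2303, Pow(-42093, -1))) = Add(Mul(15432, Rational(1, 37886)), Mul(2303, Rational(-1, 42093))) = Add(Rational(7716, 18943), Rational(-2303, 42093)) = Rational(281163859, 797367699)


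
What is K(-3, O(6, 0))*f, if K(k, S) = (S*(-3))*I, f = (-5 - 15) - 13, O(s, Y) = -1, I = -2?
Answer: 198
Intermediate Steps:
f = -33 (f = -20 - 13 = -33)
K(k, S) = 6*S (K(k, S) = (S*(-3))*(-2) = -3*S*(-2) = 6*S)
K(-3, O(6, 0))*f = (6*(-1))*(-33) = -6*(-33) = 198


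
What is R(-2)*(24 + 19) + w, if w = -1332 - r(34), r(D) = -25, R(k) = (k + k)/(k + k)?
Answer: -1264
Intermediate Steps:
R(k) = 1 (R(k) = (2*k)/((2*k)) = (2*k)*(1/(2*k)) = 1)
w = -1307 (w = -1332 - 1*(-25) = -1332 + 25 = -1307)
R(-2)*(24 + 19) + w = 1*(24 + 19) - 1307 = 1*43 - 1307 = 43 - 1307 = -1264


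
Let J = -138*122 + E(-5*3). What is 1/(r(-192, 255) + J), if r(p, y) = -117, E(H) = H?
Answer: -1/16968 ≈ -5.8934e-5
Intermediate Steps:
J = -16851 (J = -138*122 - 5*3 = -16836 - 15 = -16851)
1/(r(-192, 255) + J) = 1/(-117 - 16851) = 1/(-16968) = -1/16968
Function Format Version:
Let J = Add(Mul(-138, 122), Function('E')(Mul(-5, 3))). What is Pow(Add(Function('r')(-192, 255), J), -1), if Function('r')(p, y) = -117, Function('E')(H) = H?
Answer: Rational(-1, 16968) ≈ -5.8934e-5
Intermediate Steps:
J = -16851 (J = Add(Mul(-138, 122), Mul(-5, 3)) = Add(-16836, -15) = -16851)
Pow(Add(Function('r')(-192, 255), J), -1) = Pow(Add(-117, -16851), -1) = Pow(-16968, -1) = Rational(-1, 16968)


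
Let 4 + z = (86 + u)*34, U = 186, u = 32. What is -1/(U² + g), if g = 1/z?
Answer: -4008/138660769 ≈ -2.8905e-5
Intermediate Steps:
z = 4008 (z = -4 + (86 + 32)*34 = -4 + 118*34 = -4 + 4012 = 4008)
g = 1/4008 ≈ 0.00024950
-1/(U² + g) = -1/(186² + 1/4008) = -1/(34596 + 1/4008) = -1/138660769/4008 = -1*4008/138660769 = -4008/138660769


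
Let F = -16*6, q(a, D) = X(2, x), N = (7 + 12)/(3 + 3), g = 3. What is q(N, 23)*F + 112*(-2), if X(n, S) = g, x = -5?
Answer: -512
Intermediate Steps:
X(n, S) = 3
N = 19/6 ≈ 3.1667
q(a, D) = 3
F = -96
q(N, 23)*F + 112*(-2) = 3*(-96) + 112*(-2) = -288 - 224 = -512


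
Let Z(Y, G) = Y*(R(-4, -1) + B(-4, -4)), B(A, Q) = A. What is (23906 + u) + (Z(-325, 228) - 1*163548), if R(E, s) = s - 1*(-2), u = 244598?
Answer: 105931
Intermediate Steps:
R(E, s) = 2 + s (R(E, s) = s + 2 = 2 + s)
Z(Y, G) = -3*Y (Z(Y, G) = Y*((2 - 1) - 4) = Y*(1 - 4) = Y*(-3) = -3*Y)
(23906 + u) + (Z(-325, 228) - 1*163548) = (23906 + 244598) + (-3*(-325) - 1*163548) = 268504 + (975 - 163548) = 268504 - 162573 = 105931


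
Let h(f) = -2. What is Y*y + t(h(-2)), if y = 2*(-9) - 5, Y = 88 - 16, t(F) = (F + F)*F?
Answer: -1648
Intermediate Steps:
t(F) = 2*F² (t(F) = (2*F)*F = 2*F²)
Y = 72
y = -23 (y = -18 - 5 = -23)
Y*y + t(h(-2)) = 72*(-23) + 2*(-2)² = -1656 + 2*4 = -1656 + 8 = -1648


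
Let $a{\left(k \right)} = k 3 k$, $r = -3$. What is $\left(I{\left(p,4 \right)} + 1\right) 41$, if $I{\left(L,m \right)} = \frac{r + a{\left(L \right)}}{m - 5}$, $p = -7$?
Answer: $-5863$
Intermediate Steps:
$a{\left(k \right)} = 3 k^{2}$ ($a{\left(k \right)} = 3 k k = 3 k^{2}$)
$I{\left(L,m \right)} = \frac{-3 + 3 L^{2}}{-5 + m}$ ($I{\left(L,m \right)} = \frac{-3 + 3 L^{2}}{m - 5} = \frac{-3 + 3 L^{2}}{-5 + m}$)
$\left(I{\left(p,4 \right)} + 1\right) 41 = \left(\frac{3 \left(-1 + \left(-7\right)^{2}\right)}{-5 + 4} + 1\right) 41 = \left(\frac{3 \left(-1 + 49\right)}{-1} + 1\right) 41 = \left(3 \left(-1\right) 48 + 1\right) 41 = \left(-144 + 1\right) 41 = \left(-143\right) 41 = -5863$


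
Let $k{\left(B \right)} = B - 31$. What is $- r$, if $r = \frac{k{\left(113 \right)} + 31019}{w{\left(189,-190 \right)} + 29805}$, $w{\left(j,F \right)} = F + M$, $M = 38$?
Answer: $- \frac{31101}{29653} \approx -1.0488$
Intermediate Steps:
$k{\left(B \right)} = -31 + B$
$w{\left(j,F \right)} = 38 + F$ ($w{\left(j,F \right)} = F + 38 = 38 + F$)
$r = \frac{31101}{29653}$ ($r = \frac{\left(-31 + 113\right) + 31019}{\left(38 - 190\right) + 29805} = \frac{82 + 31019}{-152 + 29805} = \frac{31101}{29653} \approx 1.0488$)
$- r = \left(-1\right) \frac{31101}{29653} = - \frac{31101}{29653}$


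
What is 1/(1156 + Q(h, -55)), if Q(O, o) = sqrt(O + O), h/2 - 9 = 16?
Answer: 1/1166 ≈ 0.00085763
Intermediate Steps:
h = 50 (h = 18 + 2*16 = 18 + 32 = 50)
Q(O, o) = sqrt(2)*sqrt(O) (Q(O, o) = sqrt(2*O) = sqrt(2)*sqrt(O))
1/(1156 + Q(h, -55)) = 1/(1156 + sqrt(2)*sqrt(50)) = 1/(1156 + sqrt(2)*(5*sqrt(2))) = 1/(1156 + 10) = 1/1166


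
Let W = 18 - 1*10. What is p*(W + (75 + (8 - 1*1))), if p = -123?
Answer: -11070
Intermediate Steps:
W = 8 (W = 18 - 10 = 8)
p*(W + (75 + (8 - 1*1))) = -123*(8 + (75 + (8 - 1*1))) = -123*(8 + (75 + (8 - 1))) = -123*(8 + (75 + 7)) = -123*(8 + 82) = -123*90 = -11070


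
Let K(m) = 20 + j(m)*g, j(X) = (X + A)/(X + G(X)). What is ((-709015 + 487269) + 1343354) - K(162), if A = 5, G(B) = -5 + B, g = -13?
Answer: 357788743/319 ≈ 1.1216e+6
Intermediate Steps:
j(X) = (5 + X)/(-5 + 2*X) (j(X) = (X + 5)/(X + (-5 + X)) = (5 + X)/(-5 + 2*X))
K(m) = 20 - 13*(5 + m)/(-5 + 2*m) (K(m) = 20 + ((5 + m)/(-5 + 2*m))*(-13) = 20 - 13*(5 + m)/(-5 + 2*m))
((-709015 + 487269) + 1343354) - K(162) = ((-709015 + 487269) + 1343354) - 3*(-55 + 9*162)/(-5 + 2*162) = (-221746 + 1343354) - 3*(-55 + 1458)/(-5 + 324) = 1121608 - 3*1403/319 = 1121608 - 1*4209/319 = 1121608 - 4209/319 = 357788743/319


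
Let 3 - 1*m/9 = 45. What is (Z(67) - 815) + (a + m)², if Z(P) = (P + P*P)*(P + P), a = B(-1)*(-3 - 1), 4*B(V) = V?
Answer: 751818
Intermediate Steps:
B(V) = V/4
m = -378 (m = 27 - 9*45 = 27 - 405 = -378)
a = 1 (a = ((¼)*(-1))*(-3 - 1) = -¼*(-4) = 1)
Z(P) = 2*P*(P + P²) (Z(P) = (P + P²)*(2*P) = 2*P*(P + P²))
(Z(67) - 815) + (a + m)² = (2*67²*(1 + 67) - 815) + (1 - 378)² = (2*4489*68 - 815) + (-377)² = (610504 - 815) + 142129 = 609689 + 142129 = 751818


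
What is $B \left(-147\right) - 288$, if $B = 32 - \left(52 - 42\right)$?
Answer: $-3522$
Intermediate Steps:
$B = 22$ ($B = 32 - 10 = 22$)
$B \left(-147\right) - 288 = 22 \left(-147\right) - 288 = -3234 - 288 = -3522$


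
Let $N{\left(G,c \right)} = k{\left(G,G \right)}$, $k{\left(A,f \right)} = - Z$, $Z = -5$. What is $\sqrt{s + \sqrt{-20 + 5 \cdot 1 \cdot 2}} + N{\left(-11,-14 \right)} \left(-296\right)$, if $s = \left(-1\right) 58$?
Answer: $-1480 + \sqrt{-58 + i \sqrt{10}} \approx -1479.8 + 7.6186 i$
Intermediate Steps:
$k{\left(A,f \right)} = 5$ ($k{\left(A,f \right)} = \left(-1\right) \left(-5\right) = 5$)
$N{\left(G,c \right)} = 5$
$s = -58$
$\sqrt{s + \sqrt{-20 + 5 \cdot 1 \cdot 2}} + N{\left(-11,-14 \right)} \left(-296\right) = \sqrt{-58 + \sqrt{-20 + 5 \cdot 1 \cdot 2}} + 5 \left(-296\right) = \sqrt{-58 + \sqrt{-20 + 5 \cdot 2}} - 1480 = \sqrt{-58 + \sqrt{-20 + 10}} - 1480 = \sqrt{-58 + \sqrt{-10}} - 1480 = \sqrt{-58 + i \sqrt{10}} - 1480 = -1480 + \sqrt{-58 + i \sqrt{10}}$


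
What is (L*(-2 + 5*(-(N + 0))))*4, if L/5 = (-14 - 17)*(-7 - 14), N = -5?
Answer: 299460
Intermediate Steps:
L = 3255 (L = 5*((-14 - 17)*(-7 - 14)) = 5*(-31*(-21)) = 5*651 = 3255)
(L*(-2 + 5*(-(N + 0))))*4 = (3255*(-2 + 5*(-(-5 + 0))))*4 = (3255*(-2 + 5*(-1*(-5))))*4 = (3255*(-2 + 5*5))*4 = (3255*(-2 + 25))*4 = (3255*23)*4 = 74865*4 = 299460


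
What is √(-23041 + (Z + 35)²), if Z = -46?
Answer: 2*I*√5730 ≈ 151.39*I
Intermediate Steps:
√(-23041 + (Z + 35)²) = √(-23041 + (-46 + 35)²) = √(-23041 + (-11)²) = √(-23041 + 121) = √(-22920) = 2*I*√5730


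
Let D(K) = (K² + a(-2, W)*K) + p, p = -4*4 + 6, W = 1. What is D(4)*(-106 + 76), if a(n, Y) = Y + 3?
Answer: -660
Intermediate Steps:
a(n, Y) = 3 + Y
p = -10 (p = -16 + 6 = -10)
D(K) = -10 + K² + 4*K (D(K) = (K² + (3 + 1)*K) - 10 = (K² + 4*K) - 10 = -10 + K² + 4*K)
D(4)*(-106 + 76) = (-10 + 4² + 4*4)*(-106 + 76) = (-10 + 16 + 16)*(-30) = 22*(-30) = -660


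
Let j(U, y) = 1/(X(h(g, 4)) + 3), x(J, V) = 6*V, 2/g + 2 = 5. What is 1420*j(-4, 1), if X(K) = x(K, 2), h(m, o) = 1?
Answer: 284/3 ≈ 94.667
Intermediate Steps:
g = ⅔ (g = 2/(-2 + 5) = 2/3 = 2*(⅓) = ⅔ ≈ 0.66667)
X(K) = 12 (X(K) = 6*2 = 12)
j(U, y) = 1/15 (j(U, y) = 1/(12 + 3) = 1/15)
1420*j(-4, 1) = 1420*(1/15) = 284/3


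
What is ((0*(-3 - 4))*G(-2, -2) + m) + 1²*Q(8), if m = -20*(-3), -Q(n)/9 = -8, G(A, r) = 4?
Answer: 132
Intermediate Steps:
Q(n) = 72 (Q(n) = -9*(-8) = 72)
m = 60 (m = -4*(-15) = 60)
((0*(-3 - 4))*G(-2, -2) + m) + 1²*Q(8) = ((0*(-3 - 4))*4 + 60) + 1²*72 = ((0*(-7))*4 + 60) + 1*72 = (0*4 + 60) + 72 = (0 + 60) + 72 = 60 + 72 = 132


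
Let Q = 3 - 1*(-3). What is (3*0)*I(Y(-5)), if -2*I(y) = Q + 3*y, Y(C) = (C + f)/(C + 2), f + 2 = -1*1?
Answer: 0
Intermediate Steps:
Q = 6 (Q = 3 + 3 = 6)
f = -3 (f = -2 - 1*1 = -2 - 1 = -3)
Y(C) = (-3 + C)/(2 + C) (Y(C) = (C - 3)/(C + 2) = (-3 + C)/(2 + C))
I(y) = -3 - 3*y/2 (I(y) = -(6 + 3*y)/2 = -3 - 3*y/2)
(3*0)*I(Y(-5)) = (3*0)*(-3 - 3*(-3 - 5)/(2*(2 - 5))) = 0*(-3 - 3*(-8)/(2*(-3))) = 0*(-3 - (-1)*(-8)/2) = 0*(-3 - 3/2*8/3) = 0*(-3 - 4) = 0*(-7) = 0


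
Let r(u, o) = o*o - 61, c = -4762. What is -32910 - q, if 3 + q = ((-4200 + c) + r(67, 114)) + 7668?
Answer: -44548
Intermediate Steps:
r(u, o) = -61 + o**2 (r(u, o) = o**2 - 61 = -61 + o**2)
q = 11638 (q = -3 + (((-4200 - 4762) + (-61 + 114**2)) + 7668) = -3 + ((-8962 + (-61 + 12996)) + 7668) = -3 + ((-8962 + 12935) + 7668) = -3 + (3973 + 7668) = -3 + 11641 = 11638)
-32910 - q = -32910 - 1*11638 = -32910 - 11638 = -44548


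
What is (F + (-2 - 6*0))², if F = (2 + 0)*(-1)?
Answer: 16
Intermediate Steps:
F = -2 (F = 2*(-1) = -2)
(F + (-2 - 6*0))² = (-2 + (-2 - 6*0))² = (-2 + (-2 + 0))² = (-2 - 2)² = (-4)² = 16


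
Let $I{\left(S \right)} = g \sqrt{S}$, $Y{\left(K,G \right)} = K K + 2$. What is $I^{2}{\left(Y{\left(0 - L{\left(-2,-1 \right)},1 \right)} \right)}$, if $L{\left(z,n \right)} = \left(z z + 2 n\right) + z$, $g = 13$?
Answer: $338$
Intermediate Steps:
$L{\left(z,n \right)} = z + z^{2} + 2 n$ ($L{\left(z,n \right)} = \left(z^{2} + 2 n\right) + z = z + z^{2} + 2 n$)
$Y{\left(K,G \right)} = 2 + K^{2}$ ($Y{\left(K,G \right)} = K^{2} + 2 = 2 + K^{2}$)
$I{\left(S \right)} = 13 \sqrt{S}$
$I^{2}{\left(Y{\left(0 - L{\left(-2,-1 \right)},1 \right)} \right)} = \left(13 \sqrt{2 + \left(0 - \left(-2 + \left(-2\right)^{2} + 2 \left(-1\right)\right)\right)^{2}}\right)^{2} = \left(13 \sqrt{2 + \left(0 - \left(-2 + 4 - 2\right)\right)^{2}}\right)^{2} = \left(13 \sqrt{2 + \left(0 - 0\right)^{2}}\right)^{2} = \left(13 \sqrt{2 + \left(0 + 0\right)^{2}}\right)^{2} = \left(13 \sqrt{2 + 0^{2}}\right)^{2} = \left(13 \sqrt{2 + 0}\right)^{2} = \left(13 \sqrt{2}\right)^{2} = 338$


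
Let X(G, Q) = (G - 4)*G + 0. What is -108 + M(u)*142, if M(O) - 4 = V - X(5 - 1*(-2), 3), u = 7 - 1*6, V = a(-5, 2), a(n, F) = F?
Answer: -2238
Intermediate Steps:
X(G, Q) = G*(-4 + G) (X(G, Q) = (-4 + G)*G + 0 = G*(-4 + G) + 0 = G*(-4 + G))
V = 2
u = 1 (u = 7 - 6 = 1)
M(O) = -15 (M(O) = 4 + (2 - (5 - 1*(-2))*(-4 + (5 - 1*(-2)))) = 4 + (2 - (5 + 2)*(-4 + (5 + 2))) = 4 + (2 - 7*(-4 + 7)) = 4 + (2 - 7*3) = 4 + (2 - 1*21) = 4 + (2 - 21) = 4 - 19 = -15)
-108 + M(u)*142 = -108 - 15*142 = -108 - 2130 = -2238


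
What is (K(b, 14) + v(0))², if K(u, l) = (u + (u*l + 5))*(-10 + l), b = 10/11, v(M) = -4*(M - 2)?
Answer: 824464/121 ≈ 6813.8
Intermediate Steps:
v(M) = 8 - 4*M (v(M) = -4*(-2 + M) = 8 - 4*M)
b = 10/11 (b = 10*(1/11) = 10/11 ≈ 0.90909)
K(u, l) = (-10 + l)*(5 + u + l*u) (K(u, l) = (u + (l*u + 5))*(-10 + l) = (u + (5 + l*u))*(-10 + l) = (5 + u + l*u)*(-10 + l) = (-10 + l)*(5 + u + l*u))
(K(b, 14) + v(0))² = ((-50 - 10*10/11 + 5*14 + (10/11)*14² - 9*14*10/11) + (8 - 4*0))² = ((-50 - 100/11 + 70 + (10/11)*196 - 1260/11) + (8 + 0))² = ((-50 - 100/11 + 70 + 1960/11 - 1260/11) + 8)² = (820/11 + 8)² = (908/11)² = 824464/121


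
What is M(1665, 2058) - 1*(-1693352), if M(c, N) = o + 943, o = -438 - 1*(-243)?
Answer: 1694100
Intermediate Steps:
o = -195 (o = -438 + 243 = -195)
M(c, N) = 748 (M(c, N) = -195 + 943 = 748)
M(1665, 2058) - 1*(-1693352) = 748 - 1*(-1693352) = 748 + 1693352 = 1694100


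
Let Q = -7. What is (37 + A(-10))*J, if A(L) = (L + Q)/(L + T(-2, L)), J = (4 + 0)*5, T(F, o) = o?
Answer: 757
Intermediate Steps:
J = 20 (J = 4*5 = 20)
A(L) = (-7 + L)/(2*L) (A(L) = (L - 7)/(L + L) = (-7 + L)/((2*L)) = (-7 + L)*(1/(2*L)) = (-7 + L)/(2*L))
(37 + A(-10))*J = (37 + (½)*(-7 - 10)/(-10))*20 = (37 + (½)*(-⅒)*(-17))*20 = (37 + 17/20)*20 = (757/20)*20 = 757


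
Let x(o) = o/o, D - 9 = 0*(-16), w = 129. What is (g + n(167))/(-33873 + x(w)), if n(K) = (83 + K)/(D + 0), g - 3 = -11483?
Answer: 51535/152424 ≈ 0.33810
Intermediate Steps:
g = -11480 (g = 3 - 11483 = -11480)
D = 9 (D = 9 + 0*(-16) = 9 + 0 = 9)
x(o) = 1
n(K) = 83/9 + K/9 (n(K) = (83 + K)/(9 + 0) = (83 + K)/9 = (83 + K)*(1/9) = 83/9 + K/9)
(g + n(167))/(-33873 + x(w)) = (-11480 + (83/9 + (1/9)*167))/(-33873 + 1) = (-11480 + (83/9 + 167/9))/(-33872) = (-11480 + 250/9)*(-1/33872) = -103070/9*(-1/33872) = 51535/152424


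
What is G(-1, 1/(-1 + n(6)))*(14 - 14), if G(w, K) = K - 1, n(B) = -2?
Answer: 0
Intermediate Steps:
G(w, K) = -1 + K
G(-1, 1/(-1 + n(6)))*(14 - 14) = (-1 + 1/(-1 - 2))*(14 - 14) = (-1 + 1/(-3))*0 = (-1 - ⅓)*0 = -4/3*0 = 0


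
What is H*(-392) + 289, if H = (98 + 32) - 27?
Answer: -40087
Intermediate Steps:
H = 103 (H = 130 - 27 = 103)
H*(-392) + 289 = 103*(-392) + 289 = -40376 + 289 = -40087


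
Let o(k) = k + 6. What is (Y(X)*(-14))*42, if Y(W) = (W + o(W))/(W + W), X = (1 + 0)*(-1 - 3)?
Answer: -147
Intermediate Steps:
o(k) = 6 + k
X = -4 (X = 1*(-4) = -4)
Y(W) = (6 + 2*W)/(2*W) (Y(W) = (W + (6 + W))/(W + W) = (6 + 2*W)/((2*W)) = (6 + 2*W)*(1/(2*W)) = (6 + 2*W)/(2*W))
(Y(X)*(-14))*42 = (((3 - 4)/(-4))*(-14))*42 = (-¼*(-1)*(-14))*42 = ((¼)*(-14))*42 = -7/2*42 = -147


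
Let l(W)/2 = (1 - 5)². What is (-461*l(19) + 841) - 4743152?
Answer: -4757063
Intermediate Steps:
l(W) = 32 (l(W) = 2*(1 - 5)² = 2*(-4)² = 2*16 = 32)
(-461*l(19) + 841) - 4743152 = (-461*32 + 841) - 4743152 = (-14752 + 841) - 4743152 = -13911 - 4743152 = -4757063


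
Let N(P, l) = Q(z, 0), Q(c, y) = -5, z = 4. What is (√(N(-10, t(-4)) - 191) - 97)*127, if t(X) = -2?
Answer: -12319 + 1778*I ≈ -12319.0 + 1778.0*I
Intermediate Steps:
N(P, l) = -5
(√(N(-10, t(-4)) - 191) - 97)*127 = (√(-5 - 191) - 97)*127 = (√(-196) - 97)*127 = (14*I - 97)*127 = (-97 + 14*I)*127 = -12319 + 1778*I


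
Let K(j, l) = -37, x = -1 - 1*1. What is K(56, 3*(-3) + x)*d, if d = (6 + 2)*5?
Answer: -1480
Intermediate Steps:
x = -2 (x = -1 - 1 = -2)
d = 40 (d = 8*5 = 40)
K(56, 3*(-3) + x)*d = -37*40 = -1480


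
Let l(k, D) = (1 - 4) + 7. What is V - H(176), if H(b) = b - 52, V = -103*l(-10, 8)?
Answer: -536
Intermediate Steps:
l(k, D) = 4 (l(k, D) = -3 + 7 = 4)
V = -412 (V = -103*4 = -412)
H(b) = -52 + b
V - H(176) = -412 - (-52 + 176) = -412 - 1*124 = -412 - 124 = -536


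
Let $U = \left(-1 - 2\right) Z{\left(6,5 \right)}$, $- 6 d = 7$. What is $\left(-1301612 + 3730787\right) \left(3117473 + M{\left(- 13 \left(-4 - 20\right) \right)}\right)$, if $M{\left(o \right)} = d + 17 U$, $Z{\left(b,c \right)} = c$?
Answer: $\frac{15144530402225}{2} \approx 7.5723 \cdot 10^{12}$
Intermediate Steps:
$d = - \frac{7}{6}$ ($d = \left(- \frac{1}{6}\right) 7 = - \frac{7}{6} \approx -1.1667$)
$U = -15$ ($U = \left(-1 - 2\right) 5 = \left(-3\right) 5 = -15$)
$M{\left(o \right)} = - \frac{1537}{6}$ ($M{\left(o \right)} = - \frac{7}{6} + 17 \left(-15\right) = - \frac{7}{6} - 255 = - \frac{1537}{6}$)
$\left(-1301612 + 3730787\right) \left(3117473 + M{\left(- 13 \left(-4 - 20\right) \right)}\right) = \left(-1301612 + 3730787\right) \left(3117473 - \frac{1537}{6}\right) = 2429175 \cdot \frac{18703301}{6} = \frac{15144530402225}{2}$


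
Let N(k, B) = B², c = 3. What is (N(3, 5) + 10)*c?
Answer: 105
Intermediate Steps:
(N(3, 5) + 10)*c = (5² + 10)*3 = (25 + 10)*3 = 35*3 = 105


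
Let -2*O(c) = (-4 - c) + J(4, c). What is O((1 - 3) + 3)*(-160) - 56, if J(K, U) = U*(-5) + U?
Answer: -776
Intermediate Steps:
J(K, U) = -4*U (J(K, U) = -5*U + U = -4*U)
O(c) = 2 + 5*c/2 (O(c) = -((-4 - c) - 4*c)/2 = -(-4 - 5*c)/2 = 2 + 5*c/2)
O((1 - 3) + 3)*(-160) - 56 = (2 + 5*((1 - 3) + 3)/2)*(-160) - 56 = (2 + 5*(-2 + 3)/2)*(-160) - 56 = (2 + (5/2)*1)*(-160) - 56 = (2 + 5/2)*(-160) - 56 = (9/2)*(-160) - 56 = -720 - 56 = -776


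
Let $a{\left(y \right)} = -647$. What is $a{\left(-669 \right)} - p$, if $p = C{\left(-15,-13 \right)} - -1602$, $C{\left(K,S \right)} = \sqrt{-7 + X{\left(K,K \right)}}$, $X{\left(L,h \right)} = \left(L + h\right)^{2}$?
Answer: $-2249 - \sqrt{893} \approx -2278.9$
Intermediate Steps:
$C{\left(K,S \right)} = \sqrt{-7 + 4 K^{2}}$ ($C{\left(K,S \right)} = \sqrt{-7 + \left(K + K\right)^{2}} = \sqrt{-7 + \left(2 K\right)^{2}} = \sqrt{-7 + 4 K^{2}}$)
$p = 1602 + \sqrt{893}$ ($p = \sqrt{-7 + 4 \left(-15\right)^{2}} - -1602 = \sqrt{-7 + 4 \cdot 225} + 1602 = \sqrt{-7 + 900} + 1602 = \sqrt{893} + 1602 = 1602 + \sqrt{893} \approx 1631.9$)
$a{\left(-669 \right)} - p = -647 - \left(1602 + \sqrt{893}\right) = -2249 - \sqrt{893}$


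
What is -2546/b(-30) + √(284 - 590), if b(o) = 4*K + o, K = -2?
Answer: 67 + 3*I*√34 ≈ 67.0 + 17.493*I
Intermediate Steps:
b(o) = -8 + o (b(o) = 4*(-2) + o = -8 + o)
-2546/b(-30) + √(284 - 590) = -2546/(-8 - 30) + √(284 - 590) = -2546/(-38) + √(-306) = -2546*(-1/38) + 3*I*√34 = 67 + 3*I*√34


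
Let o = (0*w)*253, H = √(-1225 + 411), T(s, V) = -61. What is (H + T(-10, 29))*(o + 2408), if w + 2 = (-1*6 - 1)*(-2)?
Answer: -146888 + 2408*I*√814 ≈ -1.4689e+5 + 68702.0*I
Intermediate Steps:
w = 12 (w = -2 + (-1*6 - 1)*(-2) = -2 + (-6 - 1)*(-2) = -2 - 7*(-2) = -2 + 14 = 12)
H = I*√814 (H = √(-814) = I*√814 ≈ 28.531*I)
o = 0 (o = (0*12)*253 = 0*253 = 0)
(H + T(-10, 29))*(o + 2408) = (I*√814 - 61)*(0 + 2408) = (-61 + I*√814)*2408 = -146888 + 2408*I*√814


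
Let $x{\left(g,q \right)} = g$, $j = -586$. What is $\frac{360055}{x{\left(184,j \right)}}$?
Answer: $\frac{360055}{184} \approx 1956.8$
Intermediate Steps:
$\frac{360055}{x{\left(184,j \right)}} = \frac{360055}{184}$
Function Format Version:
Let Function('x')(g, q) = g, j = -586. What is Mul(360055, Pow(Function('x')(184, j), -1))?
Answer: Rational(360055, 184) ≈ 1956.8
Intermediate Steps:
Mul(360055, Pow(Function('x')(184, j), -1)) = Mul(360055, Pow(184, -1)) = Mul(360055, Rational(1, 184)) = Rational(360055, 184)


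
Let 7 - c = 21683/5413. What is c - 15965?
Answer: -86402337/5413 ≈ -15962.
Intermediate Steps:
c = 16208/5413 (c = 7 - 21683/5413 = 16208/5413 ≈ 2.9943)
c - 15965 = 16208/5413 - 15965 = -86402337/5413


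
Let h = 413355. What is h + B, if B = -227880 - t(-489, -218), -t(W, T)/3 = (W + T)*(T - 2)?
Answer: 652095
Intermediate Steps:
t(W, T) = -3*(-2 + T)*(T + W) (t(W, T) = -3*(W + T)*(T - 2) = -3*(T + W)*(-2 + T) = -3*(-2 + T)*(T + W))
B = 238740 (B = -227880 - (-3*(-218)² + 6*(-218) + 6*(-489) - 3*(-218)*(-489)) = -227880 - (-3*47524 - 1308 - 2934 - 319806) = -227880 - (-142572 - 1308 - 2934 - 319806) = -227880 - 1*(-466620) = -227880 + 466620 = 238740)
h + B = 413355 + 238740 = 652095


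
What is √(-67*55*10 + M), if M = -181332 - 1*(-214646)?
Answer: 4*I*√221 ≈ 59.464*I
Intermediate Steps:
M = 33314 (M = -181332 + 214646 = 33314)
√(-67*55*10 + M) = √(-67*55*10 + 33314) = √(-3685*10 + 33314) = √(-36850 + 33314) = √(-3536) = 4*I*√221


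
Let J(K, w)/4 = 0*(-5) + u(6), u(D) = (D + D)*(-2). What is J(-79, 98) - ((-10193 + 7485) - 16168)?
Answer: 18780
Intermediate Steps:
u(D) = -4*D (u(D) = (2*D)*(-2) = -4*D)
J(K, w) = -96 (J(K, w) = 4*(0*(-5) - 4*6) = 4*(0 - 24) = 4*(-24) = -96)
J(-79, 98) - ((-10193 + 7485) - 16168) = -96 - ((-10193 + 7485) - 16168) = -96 - (-2708 - 16168) = -96 - 1*(-18876) = -96 + 18876 = 18780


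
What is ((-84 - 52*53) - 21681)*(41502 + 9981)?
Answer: -1262414643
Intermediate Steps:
((-84 - 52*53) - 21681)*(41502 + 9981) = ((-84 - 2756) - 21681)*51483 = (-2840 - 21681)*51483 = -24521*51483 = -1262414643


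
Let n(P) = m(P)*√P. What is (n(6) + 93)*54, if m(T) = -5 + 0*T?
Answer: 5022 - 270*√6 ≈ 4360.6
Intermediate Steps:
m(T) = -5 (m(T) = -5 + 0 = -5)
n(P) = -5*√P
(n(6) + 93)*54 = (-5*√6 + 93)*54 = (93 - 5*√6)*54 = 5022 - 270*√6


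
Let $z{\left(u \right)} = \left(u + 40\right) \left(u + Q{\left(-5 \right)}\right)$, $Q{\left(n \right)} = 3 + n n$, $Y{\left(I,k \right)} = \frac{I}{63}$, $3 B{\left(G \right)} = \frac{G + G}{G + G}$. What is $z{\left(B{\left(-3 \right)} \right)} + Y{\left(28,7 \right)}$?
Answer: $\frac{10289}{9} \approx 1143.2$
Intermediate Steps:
$B{\left(G \right)} = \frac{1}{3}$ ($B{\left(G \right)} = \frac{\left(G + G\right) \frac{1}{G + G}}{3} = \frac{2 G \frac{1}{2 G}}{3} = \frac{1}{3} \cdot 1 = \frac{1}{3}$)
$Y{\left(I,k \right)} = \frac{I}{63}$ ($Y{\left(I,k \right)} = I \frac{1}{63} = \frac{I}{63}$)
$Q{\left(n \right)} = 3 + n^{2}$
$z{\left(u \right)} = \left(28 + u\right) \left(40 + u\right)$ ($z{\left(u \right)} = \left(u + 40\right) \left(u + \left(3 + \left(-5\right)^{2}\right)\right) = \left(40 + u\right) \left(u + \left(3 + 25\right)\right) = \left(40 + u\right) \left(u + 28\right) = \left(40 + u\right) \left(28 + u\right) = \left(28 + u\right) \left(40 + u\right)$)
$z{\left(B{\left(-3 \right)} \right)} + Y{\left(28,7 \right)} = \left(1120 + \left(\frac{1}{3}\right)^{2} + 68 \cdot \frac{1}{3}\right) + \frac{1}{63} \cdot 28 = \left(1120 + \frac{1}{9} + \frac{68}{3}\right) + \frac{4}{9} = \frac{10285}{9} + \frac{4}{9} = \frac{10289}{9}$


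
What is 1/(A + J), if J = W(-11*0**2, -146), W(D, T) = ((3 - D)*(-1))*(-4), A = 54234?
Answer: 1/54246 ≈ 1.8435e-5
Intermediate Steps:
W(D, T) = 12 - 4*D (W(D, T) = (-3 + D)*(-4) = 12 - 4*D)
J = 12 (J = 12 - (-44)*0**2 = 12 - (-44)*0 = 12 - 4*0 = 12 + 0 = 12)
1/(A + J) = 1/(54234 + 12) = 1/54246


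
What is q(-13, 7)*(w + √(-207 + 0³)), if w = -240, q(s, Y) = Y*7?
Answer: -11760 + 147*I*√23 ≈ -11760.0 + 704.99*I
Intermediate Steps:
q(s, Y) = 7*Y
q(-13, 7)*(w + √(-207 + 0³)) = (7*7)*(-240 + √(-207 + 0³)) = 49*(-240 + √(-207 + 0)) = 49*(-240 + √(-207)) = 49*(-240 + 3*I*√23) = -11760 + 147*I*√23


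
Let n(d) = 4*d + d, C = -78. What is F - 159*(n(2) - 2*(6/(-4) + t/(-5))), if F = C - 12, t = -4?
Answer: -9513/5 ≈ -1902.6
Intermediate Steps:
F = -90 (F = -78 - 12 = -90)
n(d) = 5*d
F - 159*(n(2) - 2*(6/(-4) + t/(-5))) = -90 - 159*(5*2 - 2*(6/(-4) - 4/(-5))) = -90 - 159*(10 - 2*(6*(-1/4) - 4*(-1/5))) = -90 - 159*(10 - 2*(-3/2 + 4/5)) = -90 - 159*(10 - 2*(-7/10)) = -90 - 159*(10 + 7/5) = -90 - 159*57/5 = -90 - 9063/5 = -9513/5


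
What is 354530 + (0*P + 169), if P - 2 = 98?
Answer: 354699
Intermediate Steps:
P = 100 (P = 2 + 98 = 100)
354530 + (0*P + 169) = 354530 + (0*100 + 169) = 354530 + (0 + 169) = 354530 + 169 = 354699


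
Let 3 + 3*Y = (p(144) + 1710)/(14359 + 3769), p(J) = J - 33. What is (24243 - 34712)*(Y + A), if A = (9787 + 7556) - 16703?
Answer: -121277073131/18128 ≈ -6.6900e+6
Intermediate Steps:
A = 640 (A = 17343 - 16703 = 640)
p(J) = -33 + J
Y = -17521/18128 (Y = -1 + (((-33 + 144) + 1710)/(14359 + 3769))/3 = -1 + ((111 + 1710)/18128)/3 = -1 + (1821*(1/18128))/3 = -1 + (1/3)*(1821/18128) = -1 + 607/18128 = -17521/18128 ≈ -0.96652)
(24243 - 34712)*(Y + A) = (24243 - 34712)*(-17521/18128 + 640) = -10469*11584399/18128 = -121277073131/18128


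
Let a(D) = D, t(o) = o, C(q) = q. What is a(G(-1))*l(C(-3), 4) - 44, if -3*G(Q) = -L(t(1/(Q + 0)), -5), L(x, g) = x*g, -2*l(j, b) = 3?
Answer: -93/2 ≈ -46.500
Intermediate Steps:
l(j, b) = -3/2 (l(j, b) = -½*3 = -3/2)
L(x, g) = g*x
G(Q) = -5/(3*Q) (G(Q) = -(-1)*(-5/(Q + 0))/3 = -(-1)*(-5/Q)/3 = -5/(3*Q))
a(G(-1))*l(C(-3), 4) - 44 = -5/3/(-1)*(-3/2) - 44 = -5/3*(-1)*(-3/2) - 44 = (5/3)*(-3/2) - 44 = -5/2 - 44 = -93/2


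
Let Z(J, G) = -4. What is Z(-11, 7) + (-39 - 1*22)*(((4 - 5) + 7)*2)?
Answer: -736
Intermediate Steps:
Z(-11, 7) + (-39 - 1*22)*(((4 - 5) + 7)*2) = -4 + (-39 - 1*22)*(((4 - 5) + 7)*2) = -4 + (-39 - 22)*((-1 + 7)*2) = -4 - 366*2 = -4 - 61*12 = -4 - 732 = -736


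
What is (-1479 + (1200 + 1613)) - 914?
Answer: 420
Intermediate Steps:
(-1479 + (1200 + 1613)) - 914 = (-1479 + 2813) - 914 = 1334 - 914 = 420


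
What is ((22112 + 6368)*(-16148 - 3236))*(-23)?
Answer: 12697295360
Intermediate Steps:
((22112 + 6368)*(-16148 - 3236))*(-23) = (28480*(-19384))*(-23) = -552056320*(-23) = 12697295360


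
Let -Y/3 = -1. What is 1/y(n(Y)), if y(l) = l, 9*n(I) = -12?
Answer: -¾ ≈ -0.75000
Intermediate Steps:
Y = 3 (Y = -3*(-1) = 3)
n(I) = -4/3 (n(I) = (⅑)*(-12) = -4/3)
1/y(n(Y)) = 1/(-4/3) = -¾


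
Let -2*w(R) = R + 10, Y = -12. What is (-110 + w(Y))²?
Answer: 11881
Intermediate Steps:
w(R) = -5 - R/2 (w(R) = -(R + 10)/2 = -(10 + R)/2 = -5 - R/2)
(-110 + w(Y))² = (-110 + (-5 - ½*(-12)))² = (-110 + (-5 + 6))² = (-110 + 1)² = (-109)² = 11881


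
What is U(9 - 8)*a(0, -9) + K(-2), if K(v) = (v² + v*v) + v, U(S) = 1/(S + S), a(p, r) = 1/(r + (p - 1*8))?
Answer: 203/34 ≈ 5.9706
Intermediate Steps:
a(p, r) = 1/(-8 + p + r) (a(p, r) = 1/(r + (p - 8)) = 1/(r + (-8 + p)) = 1/(-8 + p + r))
U(S) = 1/(2*S)
K(v) = v + 2*v² (K(v) = (v² + v²) + v = 2*v² + v = v + 2*v²)
U(9 - 8)*a(0, -9) + K(-2) = (1/(2*(9 - 8)))/(-8 + 0 - 9) - 2*(1 + 2*(-2)) = ((½)/1)/(-17) - 2*(1 - 4) = ((½)*1)*(-1/17) - 2*(-3) = (½)*(-1/17) + 6 = -1/34 + 6 = 203/34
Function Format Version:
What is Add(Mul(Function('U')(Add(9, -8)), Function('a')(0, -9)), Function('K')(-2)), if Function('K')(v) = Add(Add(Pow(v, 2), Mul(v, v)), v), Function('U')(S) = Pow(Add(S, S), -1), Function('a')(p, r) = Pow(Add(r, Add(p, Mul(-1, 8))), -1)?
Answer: Rational(203, 34) ≈ 5.9706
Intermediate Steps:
Function('a')(p, r) = Pow(Add(-8, p, r), -1) (Function('a')(p, r) = Pow(Add(r, Add(p, -8)), -1) = Pow(Add(r, Add(-8, p)), -1) = Pow(Add(-8, p, r), -1))
Function('U')(S) = Mul(Rational(1, 2), Pow(S, -1)) (Function('U')(S) = Pow(Mul(2, S), -1) = Mul(Rational(1, 2), Pow(S, -1)))
Function('K')(v) = Add(v, Mul(2, Pow(v, 2))) (Function('K')(v) = Add(Add(Pow(v, 2), Pow(v, 2)), v) = Add(Mul(2, Pow(v, 2)), v) = Add(v, Mul(2, Pow(v, 2))))
Add(Mul(Function('U')(Add(9, -8)), Function('a')(0, -9)), Function('K')(-2)) = Add(Mul(Mul(Rational(1, 2), Pow(Add(9, -8), -1)), Pow(Add(-8, 0, -9), -1)), Mul(-2, Add(1, Mul(2, -2)))) = Add(Mul(Mul(Rational(1, 2), Pow(1, -1)), Pow(-17, -1)), Mul(-2, Add(1, -4))) = Add(Mul(Mul(Rational(1, 2), 1), Rational(-1, 17)), Mul(-2, -3)) = Add(Mul(Rational(1, 2), Rational(-1, 17)), 6) = Add(Rational(-1, 34), 6) = Rational(203, 34)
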